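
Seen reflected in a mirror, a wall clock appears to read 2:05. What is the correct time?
Reflection across the vertical (12-6) axis maps a hand at angle A degrees to (360 - A) degrees, which sends a reading of T minutes past 12:00 to (720 - T) minutes past 12:00.
Mirror reads 2:05 = 125 minutes past 12:00.
Actual time: (720 - 125) mod 720 = 595 minutes = 9:55.

Final answer: 9:55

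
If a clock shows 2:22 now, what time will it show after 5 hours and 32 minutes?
Starting time: 2:22
Adding 32 minutes to 22 minutes: 22 + 32 = 54 minutes
Adding 5 hours: 2 + 5 = 7
Final time: 7:54

Final answer: 7:54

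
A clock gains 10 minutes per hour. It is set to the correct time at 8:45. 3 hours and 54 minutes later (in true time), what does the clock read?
For every 60 true minutes, the faulty clock advances 60 + 10 = 70 minutes.
True elapsed: 3 hours and 54 minutes = 234 minutes.
Faulty clock advances: 234 x 70/60 = 273 minutes (drift: 39 minutes ahead).
Shown time: 8:45 + 273 minutes = 1:18.

Final answer: 1:18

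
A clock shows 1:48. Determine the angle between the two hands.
Hour hand position: 1 x 30 + 48 x 0.5 = 54 degrees
Minute hand position: 48 x 6 = 288 degrees
Difference: |54 - 288| = 234 degrees
Since 234 > 180, the smaller angle is 360 - 234 = 126 degrees

Final answer: 126 degrees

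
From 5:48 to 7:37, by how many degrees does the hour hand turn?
The hour hand moves 0.5 degrees per minute.
Time elapsed: 7:37 - 5:48 = 109 minutes
Angular displacement: 109 x 0.5 = 54.5 degrees

Final answer: 54.5 degrees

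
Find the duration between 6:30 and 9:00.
From 6:30 to 9:00:
(9 x 60 + 0) - (6 x 60 + 30) = 540 - 390 = 150 minutes
= 2 hours and 30 minutes

Final answer: 2 hours and 30 minutes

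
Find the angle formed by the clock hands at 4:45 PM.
Hour hand position: 4 x 30 + 45 x 0.5 = 142.5 degrees
Minute hand position: 45 x 6 = 270 degrees
Difference: |142.5 - 270| = 127.5 degrees
The angle between the hands is 127.5 degrees

Final answer: 127.5 degrees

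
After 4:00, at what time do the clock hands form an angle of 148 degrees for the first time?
At t minutes past 4:00, the hour hand is at 30 x 4 + 0.5t degrees and the minute hand is at 6t degrees.
The smaller angle between them is 148 degrees when |30H - 5.5t| = 148 or |30H - 5.5t| = 212.
With H = 4, solve 30 x 4 - 5.5t = +/- target for each target:
  t = (30 x 4 - 148) / 5.5 = -5.09 (outside (0, 60))
  t = (30 x 4 + 148) / 5.5 = 48.73
  t = (30 x 4 - 212) / 5.5 = -16.73 (outside (0, 60))
  t = (30 x 4 + 212) / 5.5 = 60.36 (outside (0, 60))
Valid solutions in (0, 60): {48.73} minutes.
The first occurrence is t = 48.73 minutes.
The hands form a 148-degree angle at 48.73 minutes past 4:00.

Final answer: 48.73 minutes past 4:00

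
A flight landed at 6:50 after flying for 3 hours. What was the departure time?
Starting time: 6:50 = 410 total minutes past 12:00
Subtracting: 3 hours = 180 minutes
410 - 180 = 230 minutes
= 3 hours and 50 minutes past 12:00 = 3:50

Final answer: 3:50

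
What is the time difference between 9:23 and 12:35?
From 9:23 to 12:35:
(12 x 60 + 35) - (9 x 60 + 23) = 755 - 563 = 192 minutes
= 3 hours and 12 minutes

Final answer: 3 hours and 12 minutes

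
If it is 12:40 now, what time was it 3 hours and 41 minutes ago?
Starting time: 12:40 = 40 total minutes past 12:00
Subtracting: 3 hours and 41 minutes = 221 minutes
40 - 221 = -181 (negative, add 12 hours = 720) = 539 minutes
= 8 hours and 59 minutes past 12:00 = 8:59

Final answer: 8:59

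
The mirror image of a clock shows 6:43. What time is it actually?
Reflection across the vertical (12-6) axis maps a hand at angle A degrees to (360 - A) degrees, which sends a reading of T minutes past 12:00 to (720 - T) minutes past 12:00.
Mirror reads 6:43 = 403 minutes past 12:00.
Actual time: (720 - 403) mod 720 = 317 minutes = 5:17.

Final answer: 5:17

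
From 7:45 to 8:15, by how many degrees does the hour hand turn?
The hour hand moves 0.5 degrees per minute.
Time elapsed: 8:15 - 7:45 = 30 minutes
Angular displacement: 30 x 0.5 = 15 degrees

Final answer: 15 degrees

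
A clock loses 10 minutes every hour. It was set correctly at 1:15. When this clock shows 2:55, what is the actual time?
For every 60 true minutes, the faulty clock advances 50 minutes, so 1 faulty-clock minute corresponds to 60/50 true minutes.
From 1:15 to 2:55 on the faulty dial is 100 minutes.
True elapsed: 100 x 60/50 = 120 minutes = 2 hours.
True time: 1:15 + 2 hours = 3:15.

Final answer: 3:15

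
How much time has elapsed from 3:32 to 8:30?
From 3:32 to 8:30:
(8 x 60 + 30) - (3 x 60 + 32) = 510 - 212 = 298 minutes
= 4 hours and 58 minutes

Final answer: 4 hours and 58 minutes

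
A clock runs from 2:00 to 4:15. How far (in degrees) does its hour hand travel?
The hour hand moves 0.5 degrees per minute.
Time elapsed: 4:15 - 2:00 = 135 minutes
Angular displacement: 135 x 0.5 = 67.5 degrees

Final answer: 67.5 degrees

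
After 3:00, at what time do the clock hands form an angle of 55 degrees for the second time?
At t minutes past 3:00, the hour hand is at 30 x 3 + 0.5t degrees and the minute hand is at 6t degrees.
The smaller angle between them is 55 degrees when |30H - 5.5t| = 55 or |30H - 5.5t| = 305.
With H = 3, solve 30 x 3 - 5.5t = +/- target for each target:
  t = (30 x 3 - 55) / 5.5 = 6.36
  t = (30 x 3 + 55) / 5.5 = 26.36
  t = (30 x 3 - 305) / 5.5 = -39.09 (outside (0, 60))
  t = (30 x 3 + 305) / 5.5 = 71.82 (outside (0, 60))
Valid solutions in (0, 60): {6.36, 26.36} minutes.
The second occurrence is t = 26.36 minutes.
The hands form a 55-degree angle at 26.36 minutes past 3:00.

Final answer: 26.36 minutes past 3:00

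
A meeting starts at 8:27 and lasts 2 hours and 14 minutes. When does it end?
Starting time: 8:27
Adding 14 minutes to 27 minutes: 27 + 14 = 41 minutes
Adding 2 hours: 8 + 2 = 10
Final time: 10:41

Final answer: 10:41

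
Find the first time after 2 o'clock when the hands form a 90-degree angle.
At t minutes past 2:00, the hour hand is at 30 x 2 + 0.5t degrees and the minute hand is at 6t degrees.
The smaller angle between them is 90 degrees when |30H - 5.5t| = 90 or |30H - 5.5t| = 270.
With H = 2, solve 30 x 2 - 5.5t = +/- target for each target:
  t = (30 x 2 - 90) / 5.5 = -5.45 (outside (0, 60))
  t = (30 x 2 + 90) / 5.5 = 27.27
  t = (30 x 2 - 270) / 5.5 = -38.18 (outside (0, 60))
  t = (30 x 2 + 270) / 5.5 = 60 (outside (0, 60))
Valid solutions in (0, 60): {27.27} minutes.
First occurrence: t = 27.27 minutes.
The hands are at right angles at 27.27 minutes past 2:00.

Final answer: 27.27 minutes past 2:00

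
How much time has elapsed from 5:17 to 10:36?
From 5:17 to 10:36:
(10 x 60 + 36) - (5 x 60 + 17) = 636 - 317 = 319 minutes
= 5 hours and 19 minutes

Final answer: 5 hours and 19 minutes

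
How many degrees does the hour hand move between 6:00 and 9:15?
The hour hand moves 0.5 degrees per minute.
Time elapsed: 9:15 - 6:00 = 195 minutes
Angular displacement: 195 x 0.5 = 97.5 degrees

Final answer: 97.5 degrees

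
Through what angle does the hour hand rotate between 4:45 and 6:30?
The hour hand moves 0.5 degrees per minute.
Time elapsed: 6:30 - 4:45 = 105 minutes
Angular displacement: 105 x 0.5 = 52.5 degrees

Final answer: 52.5 degrees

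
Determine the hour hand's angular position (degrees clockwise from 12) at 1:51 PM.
The hour hand moves 30 degrees per hour and 0.5 degrees per minute.
At 1:51: (1) x 30 + 51 x 0.5 = 30 + 25.5 = 55.5 degrees

Final answer: 55.5 degrees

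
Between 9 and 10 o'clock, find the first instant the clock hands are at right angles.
At t minutes past 9:00, the hour hand is at 30 x 9 + 0.5t degrees and the minute hand is at 6t degrees.
The smaller angle between them is 90 degrees when |30H - 5.5t| = 90 or |30H - 5.5t| = 270.
With H = 9, solve 30 x 9 - 5.5t = +/- target for each target:
  t = (30 x 9 - 90) / 5.5 = 32.73
  t = (30 x 9 + 90) / 5.5 = 65.45 (outside (0, 60))
  t = (30 x 9 - 270) / 5.5 = 0 (outside (0, 60))
  t = (30 x 9 + 270) / 5.5 = 98.18 (outside (0, 60))
Valid solutions in (0, 60): {32.73} minutes.
First occurrence: t = 32.73 minutes.
The hands are at right angles at 32.73 minutes past 9:00.

Final answer: 32.73 minutes past 9:00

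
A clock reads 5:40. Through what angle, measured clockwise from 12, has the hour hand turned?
The hour hand moves 30 degrees per hour and 0.5 degrees per minute.
At 5:40: (5) x 30 + 40 x 0.5 = 150 + 20 = 170 degrees

Final answer: 170 degrees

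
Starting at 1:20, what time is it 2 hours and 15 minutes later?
Starting time: 1:20
Adding 15 minutes to 20 minutes: 20 + 15 = 35 minutes
Adding 2 hours: 1 + 2 = 3
Final time: 3:35

Final answer: 3:35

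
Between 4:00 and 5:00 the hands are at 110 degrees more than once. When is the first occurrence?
At t minutes past 4:00, the hour hand is at 30 x 4 + 0.5t degrees and the minute hand is at 6t degrees.
The smaller angle between them is 110 degrees when |30H - 5.5t| = 110 or |30H - 5.5t| = 250.
With H = 4, solve 30 x 4 - 5.5t = +/- target for each target:
  t = (30 x 4 - 110) / 5.5 = 1.82
  t = (30 x 4 + 110) / 5.5 = 41.82
  t = (30 x 4 - 250) / 5.5 = -23.64 (outside (0, 60))
  t = (30 x 4 + 250) / 5.5 = 67.27 (outside (0, 60))
Valid solutions in (0, 60): {1.82, 41.82} minutes.
The first occurrence is t = 1.82 minutes.
The hands form a 110-degree angle at 1.82 minutes past 4:00.

Final answer: 1.82 minutes past 4:00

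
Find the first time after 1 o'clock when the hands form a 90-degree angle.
At t minutes past 1:00, the hour hand is at 30 x 1 + 0.5t degrees and the minute hand is at 6t degrees.
The smaller angle between them is 90 degrees when |30H - 5.5t| = 90 or |30H - 5.5t| = 270.
With H = 1, solve 30 x 1 - 5.5t = +/- target for each target:
  t = (30 x 1 - 90) / 5.5 = -10.91 (outside (0, 60))
  t = (30 x 1 + 90) / 5.5 = 21.82
  t = (30 x 1 - 270) / 5.5 = -43.64 (outside (0, 60))
  t = (30 x 1 + 270) / 5.5 = 54.55
Valid solutions in (0, 60): {21.82, 54.55} minutes.
First occurrence: t = 21.82 minutes.
The hands are at right angles at 21.82 minutes past 1:00.

Final answer: 21.82 minutes past 1:00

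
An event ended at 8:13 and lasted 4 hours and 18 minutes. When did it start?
Starting time: 8:13 = 493 total minutes past 12:00
Subtracting: 4 hours and 18 minutes = 258 minutes
493 - 258 = 235 minutes
= 3 hours and 55 minutes past 12:00 = 3:55

Final answer: 3:55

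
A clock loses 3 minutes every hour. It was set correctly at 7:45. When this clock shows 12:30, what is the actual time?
For every 60 true minutes, the faulty clock advances 57 minutes, so 1 faulty-clock minute corresponds to 60/57 true minutes.
From 7:45 to 12:30 on the faulty dial is 285 minutes.
True elapsed: 285 x 60/57 = 300 minutes = 5 hours.
True time: 7:45 + 5 hours = 12:45.

Final answer: 12:45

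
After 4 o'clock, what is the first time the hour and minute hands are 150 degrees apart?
At t minutes past 4:00, the hour hand is at 30 x 4 + 0.5t degrees and the minute hand is at 6t degrees.
The smaller angle between them is 150 degrees when |30H - 5.5t| = 150 or |30H - 5.5t| = 210.
With H = 4, solve 30 x 4 - 5.5t = +/- target for each target:
  t = (30 x 4 - 150) / 5.5 = -5.45 (outside (0, 60))
  t = (30 x 4 + 150) / 5.5 = 49.09
  t = (30 x 4 - 210) / 5.5 = -16.36 (outside (0, 60))
  t = (30 x 4 + 210) / 5.5 = 60 (outside (0, 60))
Valid solutions in (0, 60): {49.09} minutes.
The first occurrence is t = 49.09 minutes.
The hands form a 150-degree angle at 49.09 minutes past 4:00.

Final answer: 49.09 minutes past 4:00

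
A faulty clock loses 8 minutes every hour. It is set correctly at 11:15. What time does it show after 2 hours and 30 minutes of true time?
For every 60 true minutes, the faulty clock advances 60 - 8 = 52 minutes.
True elapsed: 2 hours and 30 minutes = 150 minutes.
Faulty clock advances: 150 x 52/60 = 130 minutes (drift: 20 minutes behind).
Shown time: 11:15 + 130 minutes = 1:25.

Final answer: 1:25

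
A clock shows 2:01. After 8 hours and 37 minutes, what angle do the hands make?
First find the time 8 hours and 37 minutes after 2:01.
Total minutes: 2 x 60 + 1 + 8 x 60 + 37 = 638.
638 mod 720 = 638 minutes = 10:38.
Now compute the angle at 10:38:
Hour hand: 10 x 30 + 38 x 0.5 = 319 degrees
Minute hand: 38 x 6 = 228 degrees
Difference: |319 - 228| = 91 degrees
The angle is 91 degrees

Final answer: 91 degrees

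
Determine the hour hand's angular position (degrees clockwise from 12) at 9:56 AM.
The hour hand moves 30 degrees per hour and 0.5 degrees per minute.
At 9:56: (9) x 30 + 56 x 0.5 = 270 + 28 = 298 degrees

Final answer: 298 degrees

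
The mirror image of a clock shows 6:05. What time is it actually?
Reflection across the vertical (12-6) axis maps a hand at angle A degrees to (360 - A) degrees, which sends a reading of T minutes past 12:00 to (720 - T) minutes past 12:00.
Mirror reads 6:05 = 365 minutes past 12:00.
Actual time: (720 - 365) mod 720 = 355 minutes = 5:55.

Final answer: 5:55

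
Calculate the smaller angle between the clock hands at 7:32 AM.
Hour hand position: 7 x 30 + 32 x 0.5 = 226 degrees
Minute hand position: 32 x 6 = 192 degrees
Difference: |226 - 192| = 34 degrees
The angle between the hands is 34 degrees

Final answer: 34 degrees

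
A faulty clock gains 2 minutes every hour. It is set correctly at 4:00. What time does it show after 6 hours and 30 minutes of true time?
For every 60 true minutes, the faulty clock advances 60 + 2 = 62 minutes.
True elapsed: 6 hours and 30 minutes = 390 minutes.
Faulty clock advances: 390 x 62/60 = 403 minutes (drift: 13 minutes ahead).
Shown time: 4:00 + 403 minutes = 10:43.

Final answer: 10:43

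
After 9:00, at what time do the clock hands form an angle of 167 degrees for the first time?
At t minutes past 9:00, the hour hand is at 30 x 9 + 0.5t degrees and the minute hand is at 6t degrees.
The smaller angle between them is 167 degrees when |30H - 5.5t| = 167 or |30H - 5.5t| = 193.
With H = 9, solve 30 x 9 - 5.5t = +/- target for each target:
  t = (30 x 9 - 167) / 5.5 = 18.73
  t = (30 x 9 + 167) / 5.5 = 79.45 (outside (0, 60))
  t = (30 x 9 - 193) / 5.5 = 14
  t = (30 x 9 + 193) / 5.5 = 84.18 (outside (0, 60))
Valid solutions in (0, 60): {14, 18.73} minutes.
The first occurrence is t = 14 minutes.
The hands form a 167-degree angle at 14 minutes past 9:00.

Final answer: 14 minutes past 9:00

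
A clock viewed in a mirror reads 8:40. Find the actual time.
Reflection across the vertical (12-6) axis maps a hand at angle A degrees to (360 - A) degrees, which sends a reading of T minutes past 12:00 to (720 - T) minutes past 12:00.
Mirror reads 8:40 = 520 minutes past 12:00.
Actual time: (720 - 520) mod 720 = 200 minutes = 3:20.

Final answer: 3:20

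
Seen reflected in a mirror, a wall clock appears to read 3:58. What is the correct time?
Reflection across the vertical (12-6) axis maps a hand at angle A degrees to (360 - A) degrees, which sends a reading of T minutes past 12:00 to (720 - T) minutes past 12:00.
Mirror reads 3:58 = 238 minutes past 12:00.
Actual time: (720 - 238) mod 720 = 482 minutes = 8:02.

Final answer: 8:02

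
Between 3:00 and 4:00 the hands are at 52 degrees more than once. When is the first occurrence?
At t minutes past 3:00, the hour hand is at 30 x 3 + 0.5t degrees and the minute hand is at 6t degrees.
The smaller angle between them is 52 degrees when |30H - 5.5t| = 52 or |30H - 5.5t| = 308.
With H = 3, solve 30 x 3 - 5.5t = +/- target for each target:
  t = (30 x 3 - 52) / 5.5 = 6.91
  t = (30 x 3 + 52) / 5.5 = 25.82
  t = (30 x 3 - 308) / 5.5 = -39.64 (outside (0, 60))
  t = (30 x 3 + 308) / 5.5 = 72.36 (outside (0, 60))
Valid solutions in (0, 60): {6.91, 25.82} minutes.
The first occurrence is t = 6.91 minutes.
The hands form a 52-degree angle at 6.91 minutes past 3:00.

Final answer: 6.91 minutes past 3:00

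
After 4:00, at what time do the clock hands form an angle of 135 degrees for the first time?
At t minutes past 4:00, the hour hand is at 30 x 4 + 0.5t degrees and the minute hand is at 6t degrees.
The smaller angle between them is 135 degrees when |30H - 5.5t| = 135 or |30H - 5.5t| = 225.
With H = 4, solve 30 x 4 - 5.5t = +/- target for each target:
  t = (30 x 4 - 135) / 5.5 = -2.73 (outside (0, 60))
  t = (30 x 4 + 135) / 5.5 = 46.36
  t = (30 x 4 - 225) / 5.5 = -19.09 (outside (0, 60))
  t = (30 x 4 + 225) / 5.5 = 62.73 (outside (0, 60))
Valid solutions in (0, 60): {46.36} minutes.
The first occurrence is t = 46.36 minutes.
The hands form a 135-degree angle at 46.36 minutes past 4:00.

Final answer: 46.36 minutes past 4:00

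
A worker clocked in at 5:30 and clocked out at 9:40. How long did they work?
From 5:30 to 9:40:
(9 x 60 + 40) - (5 x 60 + 30) = 580 - 330 = 250 minutes
= 4 hours and 10 minutes

Final answer: 4 hours and 10 minutes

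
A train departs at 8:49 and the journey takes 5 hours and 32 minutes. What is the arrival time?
Starting time: 8:49
Adding 32 minutes to 49 minutes: 49 + 32 = 81 minutes = 1 hour and 21 minutes
Adding 5 hours: 8 + 5 + 1 (carry) = 14 - 12 = 2
Final time: 2:21

Final answer: 2:21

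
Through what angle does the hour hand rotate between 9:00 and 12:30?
The hour hand moves 0.5 degrees per minute.
Time elapsed: 12:30 - 9:00 = 210 minutes
Angular displacement: 210 x 0.5 = 105 degrees

Final answer: 105 degrees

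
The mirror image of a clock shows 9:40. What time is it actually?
Reflection across the vertical (12-6) axis maps a hand at angle A degrees to (360 - A) degrees, which sends a reading of T minutes past 12:00 to (720 - T) minutes past 12:00.
Mirror reads 9:40 = 580 minutes past 12:00.
Actual time: (720 - 580) mod 720 = 140 minutes = 2:20.

Final answer: 2:20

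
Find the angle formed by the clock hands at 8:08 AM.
Hour hand position: 8 x 30 + 8 x 0.5 = 244 degrees
Minute hand position: 8 x 6 = 48 degrees
Difference: |244 - 48| = 196 degrees
Since 196 > 180, the smaller angle is 360 - 196 = 164 degrees

Final answer: 164 degrees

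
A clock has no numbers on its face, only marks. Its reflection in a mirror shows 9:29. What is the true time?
Reflection across the vertical (12-6) axis maps a hand at angle A degrees to (360 - A) degrees, which sends a reading of T minutes past 12:00 to (720 - T) minutes past 12:00.
Mirror reads 9:29 = 569 minutes past 12:00.
Actual time: (720 - 569) mod 720 = 151 minutes = 2:31.

Final answer: 2:31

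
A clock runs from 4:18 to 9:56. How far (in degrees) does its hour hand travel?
The hour hand moves 0.5 degrees per minute.
Time elapsed: 9:56 - 4:18 = 338 minutes
Angular displacement: 338 x 0.5 = 169 degrees

Final answer: 169 degrees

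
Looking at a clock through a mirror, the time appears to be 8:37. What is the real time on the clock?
Reflection across the vertical (12-6) axis maps a hand at angle A degrees to (360 - A) degrees, which sends a reading of T minutes past 12:00 to (720 - T) minutes past 12:00.
Mirror reads 8:37 = 517 minutes past 12:00.
Actual time: (720 - 517) mod 720 = 203 minutes = 3:23.

Final answer: 3:23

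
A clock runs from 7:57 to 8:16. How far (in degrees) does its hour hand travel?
The hour hand moves 0.5 degrees per minute.
Time elapsed: 8:16 - 7:57 = 19 minutes
Angular displacement: 19 x 0.5 = 9.5 degrees

Final answer: 9.5 degrees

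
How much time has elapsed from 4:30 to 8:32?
From 4:30 to 8:32:
(8 x 60 + 32) - (4 x 60 + 30) = 512 - 270 = 242 minutes
= 4 hours and 2 minutes

Final answer: 4 hours and 2 minutes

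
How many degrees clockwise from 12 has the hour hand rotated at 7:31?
The hour hand moves 30 degrees per hour and 0.5 degrees per minute.
At 7:31: (7) x 30 + 31 x 0.5 = 210 + 15.5 = 225.5 degrees

Final answer: 225.5 degrees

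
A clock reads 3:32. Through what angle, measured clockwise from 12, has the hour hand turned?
The hour hand moves 30 degrees per hour and 0.5 degrees per minute.
At 3:32: (3) x 30 + 32 x 0.5 = 90 + 16 = 106 degrees

Final answer: 106 degrees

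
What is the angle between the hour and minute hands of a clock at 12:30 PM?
Hour hand position: 0 x 30 + 30 x 0.5 = 15 degrees
Minute hand position: 30 x 6 = 180 degrees
Difference: |15 - 180| = 165 degrees
The angle between the hands is 165 degrees

Final answer: 165 degrees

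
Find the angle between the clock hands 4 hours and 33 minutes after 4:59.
First find the time 4 hours and 33 minutes after 4:59.
Total minutes: 4 x 60 + 59 + 4 x 60 + 33 = 572.
572 mod 720 = 572 minutes = 9:32.
Now compute the angle at 9:32:
Hour hand: 9 x 30 + 32 x 0.5 = 286 degrees
Minute hand: 32 x 6 = 192 degrees
Difference: |286 - 192| = 94 degrees
The angle is 94 degrees

Final answer: 94 degrees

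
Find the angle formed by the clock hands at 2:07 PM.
Hour hand position: 2 x 30 + 7 x 0.5 = 63.5 degrees
Minute hand position: 7 x 6 = 42 degrees
Difference: |63.5 - 42| = 21.5 degrees
The angle between the hands is 21.5 degrees

Final answer: 21.5 degrees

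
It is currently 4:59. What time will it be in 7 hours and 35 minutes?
Starting time: 4:59
Adding 35 minutes to 59 minutes: 59 + 35 = 94 minutes = 1 hour and 34 minutes
Adding 7 hours: 4 + 7 + 1 (carry) = 12
Final time: 12:34

Final answer: 12:34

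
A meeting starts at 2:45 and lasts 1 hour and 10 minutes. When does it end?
Starting time: 2:45
Adding 10 minutes to 45 minutes: 45 + 10 = 55 minutes
Adding 1 hour: 2 + 1 = 3
Final time: 3:55

Final answer: 3:55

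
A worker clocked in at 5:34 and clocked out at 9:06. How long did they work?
From 5:34 to 9:06:
(9 x 60 + 6) - (5 x 60 + 34) = 546 - 334 = 212 minutes
= 3 hours and 32 minutes

Final answer: 3 hours and 32 minutes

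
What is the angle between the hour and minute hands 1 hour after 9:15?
First find the time 1 hour after 9:15.
Total minutes: 9 x 60 + 15 + 1 x 60 + 0 = 615.
615 mod 720 = 615 minutes = 10:15.
Now compute the angle at 10:15:
Hour hand: 10 x 30 + 15 x 0.5 = 307.5 degrees
Minute hand: 15 x 6 = 90 degrees
Difference: |307.5 - 90| = 217.5 degrees
Smaller angle: 360 - 217.5 = 142.5 degrees

Final answer: 142.5 degrees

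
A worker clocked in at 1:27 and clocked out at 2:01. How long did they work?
From 1:27 to 2:01:
(2 x 60 + 1) - (1 x 60 + 27) = 121 - 87 = 34 minutes
= 34 minutes

Final answer: 34 minutes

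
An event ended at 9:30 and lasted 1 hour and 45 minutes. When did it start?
Starting time: 9:30 = 570 total minutes past 12:00
Subtracting: 1 hour and 45 minutes = 105 minutes
570 - 105 = 465 minutes
= 7 hours and 45 minutes past 12:00 = 7:45

Final answer: 7:45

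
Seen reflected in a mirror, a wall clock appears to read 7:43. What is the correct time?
Reflection across the vertical (12-6) axis maps a hand at angle A degrees to (360 - A) degrees, which sends a reading of T minutes past 12:00 to (720 - T) minutes past 12:00.
Mirror reads 7:43 = 463 minutes past 12:00.
Actual time: (720 - 463) mod 720 = 257 minutes = 4:17.

Final answer: 4:17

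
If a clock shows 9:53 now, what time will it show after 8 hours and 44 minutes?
Starting time: 9:53
Adding 44 minutes to 53 minutes: 53 + 44 = 97 minutes = 1 hour and 37 minutes
Adding 8 hours: 9 + 8 + 1 (carry) = 18 - 12 = 6
Final time: 6:37

Final answer: 6:37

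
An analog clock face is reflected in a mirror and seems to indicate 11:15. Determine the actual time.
Reflection across the vertical (12-6) axis maps a hand at angle A degrees to (360 - A) degrees, which sends a reading of T minutes past 12:00 to (720 - T) minutes past 12:00.
Mirror reads 11:15 = 675 minutes past 12:00.
Actual time: (720 - 675) mod 720 = 45 minutes = 12:45.

Final answer: 12:45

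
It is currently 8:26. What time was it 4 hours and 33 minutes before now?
Starting time: 8:26 = 506 total minutes past 12:00
Subtracting: 4 hours and 33 minutes = 273 minutes
506 - 273 = 233 minutes
= 3 hours and 53 minutes past 12:00 = 3:53

Final answer: 3:53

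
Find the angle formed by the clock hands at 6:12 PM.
Hour hand position: 6 x 30 + 12 x 0.5 = 186 degrees
Minute hand position: 12 x 6 = 72 degrees
Difference: |186 - 72| = 114 degrees
The angle between the hands is 114 degrees

Final answer: 114 degrees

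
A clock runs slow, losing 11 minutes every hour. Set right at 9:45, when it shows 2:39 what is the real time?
For every 60 true minutes, the faulty clock advances 49 minutes, so 1 faulty-clock minute corresponds to 60/49 true minutes.
From 9:45 to 2:39 on the faulty dial is 294 minutes.
True elapsed: 294 x 60/49 = 360 minutes = 6 hours.
True time: 9:45 + 6 hours = 3:45.

Final answer: 3:45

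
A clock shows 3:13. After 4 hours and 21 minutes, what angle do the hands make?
First find the time 4 hours and 21 minutes after 3:13.
Total minutes: 3 x 60 + 13 + 4 x 60 + 21 = 454.
454 mod 720 = 454 minutes = 7:34.
Now compute the angle at 7:34:
Hour hand: 7 x 30 + 34 x 0.5 = 227 degrees
Minute hand: 34 x 6 = 204 degrees
Difference: |227 - 204| = 23 degrees
The angle is 23 degrees

Final answer: 23 degrees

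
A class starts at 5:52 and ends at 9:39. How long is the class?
From 5:52 to 9:39:
(9 x 60 + 39) - (5 x 60 + 52) = 579 - 352 = 227 minutes
= 3 hours and 47 minutes

Final answer: 3 hours and 47 minutes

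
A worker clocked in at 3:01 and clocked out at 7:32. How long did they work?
From 3:01 to 7:32:
(7 x 60 + 32) - (3 x 60 + 1) = 452 - 181 = 271 minutes
= 4 hours and 31 minutes

Final answer: 4 hours and 31 minutes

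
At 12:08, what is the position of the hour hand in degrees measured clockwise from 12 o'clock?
The hour hand moves 30 degrees per hour and 0.5 degrees per minute.
At 12:08: (0) x 30 + 8 x 0.5 = 0 + 4 = 4 degrees

Final answer: 4 degrees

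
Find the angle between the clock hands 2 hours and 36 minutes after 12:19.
First find the time 2 hours and 36 minutes after 12:19.
Total minutes: 12 x 60 + 19 + 2 x 60 + 36 = 895.
895 mod 720 = 175 minutes = 2:55.
Now compute the angle at 2:55:
Hour hand: 2 x 30 + 55 x 0.5 = 87.5 degrees
Minute hand: 55 x 6 = 330 degrees
Difference: |87.5 - 330| = 242.5 degrees
Smaller angle: 360 - 242.5 = 117.5 degrees

Final answer: 117.5 degrees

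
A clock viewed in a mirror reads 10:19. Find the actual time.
Reflection across the vertical (12-6) axis maps a hand at angle A degrees to (360 - A) degrees, which sends a reading of T minutes past 12:00 to (720 - T) minutes past 12:00.
Mirror reads 10:19 = 619 minutes past 12:00.
Actual time: (720 - 619) mod 720 = 101 minutes = 1:41.

Final answer: 1:41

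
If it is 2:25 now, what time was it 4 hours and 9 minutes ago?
Starting time: 2:25 = 145 total minutes past 12:00
Subtracting: 4 hours and 9 minutes = 249 minutes
145 - 249 = -104 (negative, add 12 hours = 720) = 616 minutes
= 10 hours and 16 minutes past 12:00 = 10:16

Final answer: 10:16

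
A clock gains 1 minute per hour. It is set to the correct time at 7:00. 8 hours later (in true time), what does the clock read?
For every 60 true minutes, the faulty clock advances 60 + 1 = 61 minutes.
True elapsed: 8 hours = 480 minutes.
Faulty clock advances: 480 x 61/60 = 488 minutes (drift: 8 minutes ahead).
Shown time: 7:00 + 488 minutes = 3:08.

Final answer: 3:08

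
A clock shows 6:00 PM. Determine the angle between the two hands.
Hour hand position: 6 x 30 + 0 x 0.5 = 180 degrees
Minute hand position: 0 x 6 = 0 degrees
Difference: |180 - 0| = 180 degrees
The angle between the hands is 180 degrees

Final answer: 180 degrees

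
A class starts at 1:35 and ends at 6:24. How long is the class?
From 1:35 to 6:24:
(6 x 60 + 24) - (1 x 60 + 35) = 384 - 95 = 289 minutes
= 4 hours and 49 minutes

Final answer: 4 hours and 49 minutes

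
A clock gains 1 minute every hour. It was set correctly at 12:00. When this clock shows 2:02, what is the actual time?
For every 60 true minutes, the faulty clock advances 61 minutes, so 1 faulty-clock minute corresponds to 60/61 true minutes.
From 12:00 to 2:02 on the faulty dial is 122 minutes.
True elapsed: 122 x 60/61 = 120 minutes = 2 hours.
True time: 12:00 + 2 hours = 2:00.

Final answer: 2:00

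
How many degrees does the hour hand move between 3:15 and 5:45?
The hour hand moves 0.5 degrees per minute.
Time elapsed: 5:45 - 3:15 = 150 minutes
Angular displacement: 150 x 0.5 = 75 degrees

Final answer: 75 degrees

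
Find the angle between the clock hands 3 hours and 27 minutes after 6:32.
First find the time 3 hours and 27 minutes after 6:32.
Total minutes: 6 x 60 + 32 + 3 x 60 + 27 = 599.
599 mod 720 = 599 minutes = 9:59.
Now compute the angle at 9:59:
Hour hand: 9 x 30 + 59 x 0.5 = 299.5 degrees
Minute hand: 59 x 6 = 354 degrees
Difference: |299.5 - 354| = 54.5 degrees
The angle is 54.5 degrees

Final answer: 54.5 degrees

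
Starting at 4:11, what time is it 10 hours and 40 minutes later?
Starting time: 4:11
Adding 40 minutes to 11 minutes: 11 + 40 = 51 minutes
Adding 10 hours: 4 + 10 = 14 - 12 = 2
Final time: 2:51

Final answer: 2:51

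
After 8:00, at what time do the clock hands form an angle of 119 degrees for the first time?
At t minutes past 8:00, the hour hand is at 30 x 8 + 0.5t degrees and the minute hand is at 6t degrees.
The smaller angle between them is 119 degrees when |30H - 5.5t| = 119 or |30H - 5.5t| = 241.
With H = 8, solve 30 x 8 - 5.5t = +/- target for each target:
  t = (30 x 8 - 119) / 5.5 = 22
  t = (30 x 8 + 119) / 5.5 = 65.27 (outside (0, 60))
  t = (30 x 8 - 241) / 5.5 = -0.18 (outside (0, 60))
  t = (30 x 8 + 241) / 5.5 = 87.45 (outside (0, 60))
Valid solutions in (0, 60): {22} minutes.
The first occurrence is t = 22 minutes.
The hands form a 119-degree angle at 22 minutes past 8:00.

Final answer: 22 minutes past 8:00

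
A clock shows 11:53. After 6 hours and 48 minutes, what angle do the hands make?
First find the time 6 hours and 48 minutes after 11:53.
Total minutes: 11 x 60 + 53 + 6 x 60 + 48 = 1121.
1121 mod 720 = 401 minutes = 6:41.
Now compute the angle at 6:41:
Hour hand: 6 x 30 + 41 x 0.5 = 200.5 degrees
Minute hand: 41 x 6 = 246 degrees
Difference: |200.5 - 246| = 45.5 degrees
The angle is 45.5 degrees

Final answer: 45.5 degrees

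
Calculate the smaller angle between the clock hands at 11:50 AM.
Hour hand position: 11 x 30 + 50 x 0.5 = 355 degrees
Minute hand position: 50 x 6 = 300 degrees
Difference: |355 - 300| = 55 degrees
The angle between the hands is 55 degrees

Final answer: 55 degrees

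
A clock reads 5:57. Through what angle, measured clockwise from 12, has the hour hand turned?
The hour hand moves 30 degrees per hour and 0.5 degrees per minute.
At 5:57: (5) x 30 + 57 x 0.5 = 150 + 28.5 = 178.5 degrees

Final answer: 178.5 degrees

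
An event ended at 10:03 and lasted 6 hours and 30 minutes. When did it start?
Starting time: 10:03 = 603 total minutes past 12:00
Subtracting: 6 hours and 30 minutes = 390 minutes
603 - 390 = 213 minutes
= 3 hours and 33 minutes past 12:00 = 3:33

Final answer: 3:33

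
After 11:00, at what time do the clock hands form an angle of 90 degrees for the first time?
At t minutes past 11:00, the hour hand is at 30 x 11 + 0.5t degrees and the minute hand is at 6t degrees.
The smaller angle between them is 90 degrees when |30H - 5.5t| = 90 or |30H - 5.5t| = 270.
With H = 11, solve 30 x 11 - 5.5t = +/- target for each target:
  t = (30 x 11 - 90) / 5.5 = 43.64
  t = (30 x 11 + 90) / 5.5 = 76.36 (outside (0, 60))
  t = (30 x 11 - 270) / 5.5 = 10.91
  t = (30 x 11 + 270) / 5.5 = 109.09 (outside (0, 60))
Valid solutions in (0, 60): {10.91, 43.64} minutes.
The first occurrence is t = 10.91 minutes.
The hands form a 90-degree angle at 10.91 minutes past 11:00.

Final answer: 10.91 minutes past 11:00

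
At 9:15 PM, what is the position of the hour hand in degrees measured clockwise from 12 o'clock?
The hour hand moves 30 degrees per hour and 0.5 degrees per minute.
At 9:15: (9) x 30 + 15 x 0.5 = 270 + 7.5 = 277.5 degrees

Final answer: 277.5 degrees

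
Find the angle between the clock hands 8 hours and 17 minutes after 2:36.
First find the time 8 hours and 17 minutes after 2:36.
Total minutes: 2 x 60 + 36 + 8 x 60 + 17 = 653.
653 mod 720 = 653 minutes = 10:53.
Now compute the angle at 10:53:
Hour hand: 10 x 30 + 53 x 0.5 = 326.5 degrees
Minute hand: 53 x 6 = 318 degrees
Difference: |326.5 - 318| = 8.5 degrees
The angle is 8.5 degrees

Final answer: 8.5 degrees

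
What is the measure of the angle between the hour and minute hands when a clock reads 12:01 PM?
Hour hand position: 0 x 30 + 1 x 0.5 = 0.5 degrees
Minute hand position: 1 x 6 = 6 degrees
Difference: |0.5 - 6| = 5.5 degrees
The angle between the hands is 5.5 degrees

Final answer: 5.5 degrees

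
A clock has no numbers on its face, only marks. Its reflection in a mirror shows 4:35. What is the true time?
Reflection across the vertical (12-6) axis maps a hand at angle A degrees to (360 - A) degrees, which sends a reading of T minutes past 12:00 to (720 - T) minutes past 12:00.
Mirror reads 4:35 = 275 minutes past 12:00.
Actual time: (720 - 275) mod 720 = 445 minutes = 7:25.

Final answer: 7:25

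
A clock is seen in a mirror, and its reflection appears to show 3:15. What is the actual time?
Reflection across the vertical (12-6) axis maps a hand at angle A degrees to (360 - A) degrees, which sends a reading of T minutes past 12:00 to (720 - T) minutes past 12:00.
Mirror reads 3:15 = 195 minutes past 12:00.
Actual time: (720 - 195) mod 720 = 525 minutes = 8:45.

Final answer: 8:45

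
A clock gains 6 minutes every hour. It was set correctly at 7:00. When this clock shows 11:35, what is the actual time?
For every 60 true minutes, the faulty clock advances 66 minutes, so 1 faulty-clock minute corresponds to 60/66 true minutes.
From 7:00 to 11:35 on the faulty dial is 275 minutes.
True elapsed: 275 x 60/66 = 250 minutes = 4 hours and 10 minutes.
True time: 7:00 + 4 hours and 10 minutes = 11:10.

Final answer: 11:10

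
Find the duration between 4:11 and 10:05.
From 4:11 to 10:05:
(10 x 60 + 5) - (4 x 60 + 11) = 605 - 251 = 354 minutes
= 5 hours and 54 minutes

Final answer: 5 hours and 54 minutes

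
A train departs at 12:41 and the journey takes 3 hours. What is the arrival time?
Starting time: 12:41
Adding 0 minutes to 41 minutes: 41 + 0 = 41 minutes
Adding 3 hours: 12 + 3 = 15 - 12 = 3
Final time: 3:41

Final answer: 3:41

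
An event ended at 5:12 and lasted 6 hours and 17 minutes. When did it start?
Starting time: 5:12 = 312 total minutes past 12:00
Subtracting: 6 hours and 17 minutes = 377 minutes
312 - 377 = -65 (negative, add 12 hours = 720) = 655 minutes
= 10 hours and 55 minutes past 12:00 = 10:55

Final answer: 10:55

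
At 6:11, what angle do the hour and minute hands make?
Hour hand position: 6 x 30 + 11 x 0.5 = 185.5 degrees
Minute hand position: 11 x 6 = 66 degrees
Difference: |185.5 - 66| = 119.5 degrees
The angle between the hands is 119.5 degrees

Final answer: 119.5 degrees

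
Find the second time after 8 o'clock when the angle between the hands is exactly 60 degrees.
At t minutes past 8:00, the hour hand is at 30 x 8 + 0.5t degrees and the minute hand is at 6t degrees.
The smaller angle between them is 60 degrees when |30H - 5.5t| = 60 or |30H - 5.5t| = 300.
With H = 8, solve 30 x 8 - 5.5t = +/- target for each target:
  t = (30 x 8 - 60) / 5.5 = 32.73
  t = (30 x 8 + 60) / 5.5 = 54.55
  t = (30 x 8 - 300) / 5.5 = -10.91 (outside (0, 60))
  t = (30 x 8 + 300) / 5.5 = 98.18 (outside (0, 60))
Valid solutions in (0, 60): {32.73, 54.55} minutes.
The second occurrence is t = 54.55 minutes.
The hands form a 60-degree angle at 54.55 minutes past 8:00.

Final answer: 54.55 minutes past 8:00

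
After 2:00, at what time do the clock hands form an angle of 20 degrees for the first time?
At t minutes past 2:00, the hour hand is at 30 x 2 + 0.5t degrees and the minute hand is at 6t degrees.
The smaller angle between them is 20 degrees when |30H - 5.5t| = 20 or |30H - 5.5t| = 340.
With H = 2, solve 30 x 2 - 5.5t = +/- target for each target:
  t = (30 x 2 - 20) / 5.5 = 7.27
  t = (30 x 2 + 20) / 5.5 = 14.55
  t = (30 x 2 - 340) / 5.5 = -50.91 (outside (0, 60))
  t = (30 x 2 + 340) / 5.5 = 72.73 (outside (0, 60))
Valid solutions in (0, 60): {7.27, 14.55} minutes.
The first occurrence is t = 7.27 minutes.
The hands form a 20-degree angle at 7.27 minutes past 2:00.

Final answer: 7.27 minutes past 2:00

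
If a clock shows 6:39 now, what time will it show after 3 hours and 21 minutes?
Starting time: 6:39
Adding 21 minutes to 39 minutes: 39 + 21 = 60 minutes = 1 hour
Adding 3 hours: 6 + 3 + 1 (carry) = 10
Final time: 10:00

Final answer: 10:00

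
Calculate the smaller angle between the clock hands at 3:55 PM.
Hour hand position: 3 x 30 + 55 x 0.5 = 117.5 degrees
Minute hand position: 55 x 6 = 330 degrees
Difference: |117.5 - 330| = 212.5 degrees
Since 212.5 > 180, the smaller angle is 360 - 212.5 = 147.5 degrees

Final answer: 147.5 degrees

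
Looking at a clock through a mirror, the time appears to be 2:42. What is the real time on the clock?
Reflection across the vertical (12-6) axis maps a hand at angle A degrees to (360 - A) degrees, which sends a reading of T minutes past 12:00 to (720 - T) minutes past 12:00.
Mirror reads 2:42 = 162 minutes past 12:00.
Actual time: (720 - 162) mod 720 = 558 minutes = 9:18.

Final answer: 9:18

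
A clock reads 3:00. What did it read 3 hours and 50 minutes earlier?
Starting time: 3:00 = 180 total minutes past 12:00
Subtracting: 3 hours and 50 minutes = 230 minutes
180 - 230 = -50 (negative, add 12 hours = 720) = 670 minutes
= 11 hours and 10 minutes past 12:00 = 11:10

Final answer: 11:10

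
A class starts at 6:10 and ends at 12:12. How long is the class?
From 6:10 to 12:12:
(12 x 60 + 12) - (6 x 60 + 10) = 732 - 370 = 362 minutes
= 6 hours and 2 minutes

Final answer: 6 hours and 2 minutes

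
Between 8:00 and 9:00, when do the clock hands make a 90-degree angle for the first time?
At t minutes past 8:00, the hour hand is at 30 x 8 + 0.5t degrees and the minute hand is at 6t degrees.
The smaller angle between them is 90 degrees when |30H - 5.5t| = 90 or |30H - 5.5t| = 270.
With H = 8, solve 30 x 8 - 5.5t = +/- target for each target:
  t = (30 x 8 - 90) / 5.5 = 27.27
  t = (30 x 8 + 90) / 5.5 = 60 (outside (0, 60))
  t = (30 x 8 - 270) / 5.5 = -5.45 (outside (0, 60))
  t = (30 x 8 + 270) / 5.5 = 92.73 (outside (0, 60))
Valid solutions in (0, 60): {27.27} minutes.
The first occurrence is t = 27.27 minutes.
The hands form a 90-degree angle at 27.27 minutes past 8:00.

Final answer: 27.27 minutes past 8:00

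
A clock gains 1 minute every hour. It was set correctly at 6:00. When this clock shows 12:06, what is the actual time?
For every 60 true minutes, the faulty clock advances 61 minutes, so 1 faulty-clock minute corresponds to 60/61 true minutes.
From 6:00 to 12:06 on the faulty dial is 366 minutes.
True elapsed: 366 x 60/61 = 360 minutes = 6 hours.
True time: 6:00 + 6 hours = 12:00.

Final answer: 12:00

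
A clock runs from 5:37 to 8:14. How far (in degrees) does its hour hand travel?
The hour hand moves 0.5 degrees per minute.
Time elapsed: 8:14 - 5:37 = 157 minutes
Angular displacement: 157 x 0.5 = 78.5 degrees

Final answer: 78.5 degrees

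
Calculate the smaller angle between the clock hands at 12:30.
Hour hand position: 0 x 30 + 30 x 0.5 = 15 degrees
Minute hand position: 30 x 6 = 180 degrees
Difference: |15 - 180| = 165 degrees
The angle between the hands is 165 degrees

Final answer: 165 degrees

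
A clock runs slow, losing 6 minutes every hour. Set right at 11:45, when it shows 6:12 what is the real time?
For every 60 true minutes, the faulty clock advances 54 minutes, so 1 faulty-clock minute corresponds to 60/54 true minutes.
From 11:45 to 6:12 on the faulty dial is 387 minutes.
True elapsed: 387 x 60/54 = 430 minutes = 7 hours and 10 minutes.
True time: 11:45 + 7 hours and 10 minutes = 6:55.

Final answer: 6:55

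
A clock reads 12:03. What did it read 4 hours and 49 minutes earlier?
Starting time: 12:03 = 3 total minutes past 12:00
Subtracting: 4 hours and 49 minutes = 289 minutes
3 - 289 = -286 (negative, add 12 hours = 720) = 434 minutes
= 7 hours and 14 minutes past 12:00 = 7:14

Final answer: 7:14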